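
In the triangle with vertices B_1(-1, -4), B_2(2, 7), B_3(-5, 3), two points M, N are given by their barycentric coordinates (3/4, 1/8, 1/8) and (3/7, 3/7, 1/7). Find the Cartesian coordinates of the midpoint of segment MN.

(-79/112, -1/56)

Barycentric coordinates of the midpoint are the average: (33/56, 31/112, 15/112).
Converting: (33/56)·B_1 + (31/112)·B_2 + (15/112)·B_3 = (-79/112, -1/56).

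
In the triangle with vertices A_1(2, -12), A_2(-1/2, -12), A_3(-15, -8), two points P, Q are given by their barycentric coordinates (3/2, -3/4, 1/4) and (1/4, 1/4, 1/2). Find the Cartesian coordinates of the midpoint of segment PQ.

(-15/4, -21/2)

Barycentric coordinates of the midpoint are the average: (7/8, -1/4, 3/8).
Converting: (7/8)·A_1 + (-1/4)·A_2 + (3/8)·A_3 = (-15/4, -21/2).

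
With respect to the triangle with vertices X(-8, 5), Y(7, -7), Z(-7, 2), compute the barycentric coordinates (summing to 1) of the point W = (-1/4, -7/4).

Signed area of the reference triangle: [XYZ] = ½·((-8)·(-7−2) + 7·(2−5) + (-7)·(5−(-7))) = ½·(72 − 21 − 84) = -33/2.
[WYZ] = ½·((-1/4)·(-7−2) + 7·(2−(-7/4)) + (-7)·(-7/4−(-7))) = ½·(9/4 + 105/4 − 147/4) = -33/8, so the X-coordinate is (-33/8)/(-33/2) = 1/4.
[XWZ] = ½·((-8)·(-7/4−2) + (-1/4)·(2−5) + (-7)·(5−(-7/4))) = ½·(30 + 3/4 − 189/4) = -33/4, so the Y-coordinate is 1/2.
[XYW] = ½·((-8)·(-7−(-7/4)) + 7·(-7/4−5) + (-1/4)·(5−(-7))) = ½·(42 − 189/4 − 3) = -33/8, so the Z-coordinate is 1/4.
Check: 1/4 + 1/2 + 1/4 = 1.

(1/4, 1/2, 1/4)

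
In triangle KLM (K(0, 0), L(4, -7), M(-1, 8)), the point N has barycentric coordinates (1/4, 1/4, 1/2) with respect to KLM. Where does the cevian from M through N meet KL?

Line MN meets KL where the M-coordinate vanishes; zeroing N's M-weight and renormalizing leaves K, L-weights 1/4 : 1/4 → (1/2, 1/2).
So J = (1/2)·K + (1/2)·L = (2, -7/2).

(2, -7/2)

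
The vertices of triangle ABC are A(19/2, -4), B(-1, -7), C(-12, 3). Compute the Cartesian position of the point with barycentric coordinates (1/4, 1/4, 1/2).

(-31/8, -5/4)

P = (1/4)·A + (1/4)·B + (1/2)·C.
x-coordinate: (1/4)·(19/2) + (1/4)·(-1) + (1/2)·(-12) = -31/8.
y-coordinate: (1/4)·(-4) + (1/4)·(-7) + (1/2)·3 = -5/4.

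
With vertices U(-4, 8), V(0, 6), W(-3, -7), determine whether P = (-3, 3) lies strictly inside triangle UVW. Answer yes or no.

yes

Barycentric coordinates of P: (15/29, 5/29, 9/29).
The three coordinates are positive, positive, positive; a point is interior exactly when all three are positive.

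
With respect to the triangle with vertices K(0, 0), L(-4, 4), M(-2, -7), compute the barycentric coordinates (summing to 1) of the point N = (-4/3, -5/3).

Signed area of the reference triangle: [KLM] = ½·(0·(4−(-7)) + (-4)·(-7−0) + (-2)·(0−4)) = ½·(0 + 28 + 8) = 18.
[NLM] = ½·((-4/3)·(4−(-7)) + (-4)·(-7−(-5/3)) + (-2)·(-5/3−4)) = ½·(-44/3 + 64/3 + 34/3) = 9, so the K-coordinate is 9/18 = 1/2.
[KNM] = ½·(0·(-5/3−(-7)) + (-4/3)·(-7−0) + (-2)·(0−(-5/3))) = ½·(0 + 28/3 − 10/3) = 3, so the L-coordinate is 1/6.
[KLN] = ½·(0·(4−(-5/3)) + (-4)·(-5/3−0) + (-4/3)·(0−4)) = ½·(0 + 20/3 + 16/3) = 6, so the M-coordinate is 1/3.

(1/2, 1/6, 1/3)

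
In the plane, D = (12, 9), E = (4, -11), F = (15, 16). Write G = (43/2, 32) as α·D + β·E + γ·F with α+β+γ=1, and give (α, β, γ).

Signed area of the reference triangle: [DEF] = ½·(12·(-11−16) + 4·(16−9) + 15·(9−(-11))) = ½·(-324 + 28 + 300) = 2.
[GEF] = ½·((43/2)·(-11−16) + 4·(16−32) + 15·(32−(-11))) = ½·(-1161/2 − 64 + 645) = 1/4, so the D-coordinate is (1/4)/2 = 1/8.
[DGF] = ½·(12·(32−16) + (43/2)·(16−9) + 15·(9−32)) = ½·(192 + 301/2 − 345) = -5/4, so the E-coordinate is -5/8.
[DEG] = ½·(12·(-11−32) + 4·(32−9) + (43/2)·(9−(-11))) = ½·(-516 + 92 + 430) = 3, so the F-coordinate is 3/2.

(1/8, -5/8, 3/2)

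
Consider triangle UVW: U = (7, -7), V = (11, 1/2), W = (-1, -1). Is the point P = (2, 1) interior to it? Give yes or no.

no

Barycentric coordinates of P: (-13/56, 17/42, 139/168).
The three coordinates are negative, positive, positive; a point is interior exactly when all three are positive.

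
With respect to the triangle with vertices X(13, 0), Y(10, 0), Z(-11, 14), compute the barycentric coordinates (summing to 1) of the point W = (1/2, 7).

(1/3, 1/6, 1/2)

Signed area of the reference triangle: [XYZ] = ½·(13·(0−14) + 10·(14−0) + (-11)·(0−0)) = ½·(-182 + 140 + 0) = -21.
[WYZ] = ½·((1/2)·(0−14) + 10·(14−7) + (-11)·(7−0)) = ½·(-7 + 70 − 77) = -7, so the X-coordinate is (-7)/(-21) = 1/3.
[XWZ] = ½·(13·(7−14) + (1/2)·(14−0) + (-11)·(0−7)) = ½·(-91 + 7 + 77) = -7/2, so the Y-coordinate is 1/6.
[XYW] = ½·(13·(0−7) + 10·(7−0) + (1/2)·(0−0)) = ½·(-91 + 70 + 0) = -21/2, so the Z-coordinate is 1/2.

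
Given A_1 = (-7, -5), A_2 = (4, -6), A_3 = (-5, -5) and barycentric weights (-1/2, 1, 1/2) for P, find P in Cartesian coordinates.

P = (-1/2)·A_1 + 1·A_2 + (1/2)·A_3.
x-coordinate: (-1/2)·(-7) + 1·4 + (1/2)·(-5) = 5.
y-coordinate: (-1/2)·(-5) + 1·(-6) + (1/2)·(-5) = -6.

(5, -6)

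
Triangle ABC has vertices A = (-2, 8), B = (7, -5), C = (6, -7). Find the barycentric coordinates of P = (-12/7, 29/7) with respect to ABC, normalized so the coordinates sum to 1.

(6/7, -6/7, 1)

Signed area of the reference triangle: [ABC] = ½·((-2)·(-5−(-7)) + 7·(-7−8) + 6·(8−(-5))) = ½·(-4 − 105 + 78) = -31/2.
[PBC] = ½·((-12/7)·(-5−(-7)) + 7·(-7−(29/7)) + 6·(29/7−(-5))) = ½·(-24/7 − 78 + 384/7) = -93/7, so the A-coordinate is (-93/7)/(-31/2) = 6/7.
[APC] = ½·((-2)·(29/7−(-7)) + (-12/7)·(-7−8) + 6·(8−(29/7))) = ½·(-156/7 + 180/7 + 162/7) = 93/7, so the B-coordinate is -6/7.
[ABP] = ½·((-2)·(-5−(29/7)) + 7·(29/7−8) + (-12/7)·(8−(-5))) = ½·(128/7 − 27 − 156/7) = -31/2, so the C-coordinate is 1.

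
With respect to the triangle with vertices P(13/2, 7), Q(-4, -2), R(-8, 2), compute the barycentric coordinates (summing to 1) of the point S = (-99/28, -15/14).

Signed area of the reference triangle: [PQR] = ½·((13/2)·(-2−2) + (-4)·(2−7) + (-8)·(7−(-2))) = ½·(-26 + 20 − 72) = -39.
[SQR] = ½·((-99/28)·(-2−2) + (-4)·(2−(-15/14)) + (-8)·(-15/14−(-2))) = ½·(99/7 − 86/7 − 52/7) = -39/14, so the P-coordinate is (-39/14)/(-39) = 1/14.
[PSR] = ½·((13/2)·(-15/14−2) + (-99/28)·(2−7) + (-8)·(7−(-15/14))) = ½·(-559/28 + 495/28 − 452/7) = -234/7, so the Q-coordinate is 6/7.
[PQS] = ½·((13/2)·(-2−(-15/14)) + (-4)·(-15/14−7) + (-99/28)·(7−(-2))) = ½·(-169/28 + 226/7 − 891/28) = -39/14, so the R-coordinate is 1/14.

(1/14, 6/7, 1/14)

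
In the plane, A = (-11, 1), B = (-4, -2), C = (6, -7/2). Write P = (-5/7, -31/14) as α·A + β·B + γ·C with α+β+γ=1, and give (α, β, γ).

(1/7, 3/7, 3/7)

Signed area of the reference triangle: [ABC] = ½·((-11)·(-2−(-7/2)) + (-4)·(-7/2−1) + 6·(1−(-2))) = ½·(-33/2 + 18 + 18) = 39/4.
[PBC] = ½·((-5/7)·(-2−(-7/2)) + (-4)·(-7/2−(-31/14)) + 6·(-31/14−(-2))) = ½·(-15/14 + 36/7 − 9/7) = 39/28, so the A-coordinate is (39/28)/(39/4) = 1/7.
[APC] = ½·((-11)·(-31/14−(-7/2)) + (-5/7)·(-7/2−1) + 6·(1−(-31/14))) = ½·(-99/7 + 45/14 + 135/7) = 117/28, so the B-coordinate is 3/7.
[ABP] = ½·((-11)·(-2−(-31/14)) + (-4)·(-31/14−1) + (-5/7)·(1−(-2))) = ½·(-33/14 + 90/7 − 15/7) = 117/28, so the C-coordinate is 3/7.
Check: 1/7 + 3/7 + 3/7 = 1.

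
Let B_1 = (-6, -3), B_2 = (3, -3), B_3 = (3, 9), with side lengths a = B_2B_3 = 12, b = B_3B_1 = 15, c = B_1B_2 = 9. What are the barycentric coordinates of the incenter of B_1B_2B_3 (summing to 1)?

The incenter has barycentric coordinates proportional to the opposite side lengths: (12 : 15 : 9).
Normalizing by 12+15+9 = 36 gives (1/3, 5/12, 1/4).

(1/3, 5/12, 1/4)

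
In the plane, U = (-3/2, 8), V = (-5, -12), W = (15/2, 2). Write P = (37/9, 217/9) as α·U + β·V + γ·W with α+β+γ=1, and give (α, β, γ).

Signed area of the reference triangle: [UVW] = ½·((-3/2)·(-12−2) + (-5)·(2−8) + (15/2)·(8−(-12))) = ½·(21 + 30 + 150) = 201/2.
[PVW] = ½·((37/9)·(-12−2) + (-5)·(2−(217/9)) + (15/2)·(217/9−(-12))) = ½·(-518/9 + 995/9 + 1625/6) = 1943/12, so the U-coordinate is (1943/12)/(201/2) = 29/18.
[UPW] = ½·((-3/2)·(217/9−2) + (37/9)·(2−8) + (15/2)·(8−(217/9))) = ½·(-199/6 − 74/3 − 725/6) = -268/3, so the V-coordinate is -8/9.
[UVP] = ½·((-3/2)·(-12−(217/9)) + (-5)·(217/9−8) + (37/9)·(8−(-12))) = ½·(325/6 − 725/9 + 740/9) = 335/12, so the W-coordinate is 5/18.
Check: 29/18 − 8/9 + 5/18 = 1.

(29/18, -8/9, 5/18)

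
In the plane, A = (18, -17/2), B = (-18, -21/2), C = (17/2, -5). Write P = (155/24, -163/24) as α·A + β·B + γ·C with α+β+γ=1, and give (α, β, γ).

Signed area of the reference triangle: [ABC] = ½·(18·(-21/2−(-5)) + (-18)·(-5−(-17/2)) + (17/2)·(-17/2−(-21/2))) = ½·(-99 − 63 + 17) = -145/2.
[PBC] = ½·((155/24)·(-21/2−(-5)) + (-18)·(-5−(-163/24)) + (17/2)·(-163/24−(-21/2))) = ½·(-1705/48 − 129/4 + 1513/48) = -145/8, so the A-coordinate is (-145/8)/(-145/2) = 1/4.
[APC] = ½·(18·(-163/24−(-5)) + (155/24)·(-5−(-17/2)) + (17/2)·(-17/2−(-163/24))) = ½·(-129/4 + 1085/48 − 697/48) = -145/12, so the B-coordinate is 1/6.
[ABP] = ½·(18·(-21/2−(-163/24)) + (-18)·(-163/24−(-17/2)) + (155/24)·(-17/2−(-21/2))) = ½·(-267/4 − 123/4 + 155/12) = -1015/24, so the C-coordinate is 7/12.

(1/4, 1/6, 7/12)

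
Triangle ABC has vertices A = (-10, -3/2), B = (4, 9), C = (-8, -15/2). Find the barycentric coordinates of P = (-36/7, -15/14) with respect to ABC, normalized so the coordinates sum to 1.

Signed area of the reference triangle: [ABC] = ½·((-10)·(9−(-15/2)) + 4·(-15/2−(-3/2)) + (-8)·(-3/2−9)) = ½·(-165 − 24 + 84) = -105/2.
[PBC] = ½·((-36/7)·(9−(-15/2)) + 4·(-15/2−(-15/14)) + (-8)·(-15/14−9)) = ½·(-594/7 − 180/7 + 564/7) = -15, so the A-coordinate is (-15)/(-105/2) = 2/7.
[APC] = ½·((-10)·(-15/14−(-15/2)) + (-36/7)·(-15/2−(-3/2)) + (-8)·(-3/2−(-15/14))) = ½·(-450/7 + 216/7 + 24/7) = -15, so the B-coordinate is 2/7.
[ABP] = ½·((-10)·(9−(-15/14)) + 4·(-15/14−(-3/2)) + (-36/7)·(-3/2−9)) = ½·(-705/7 + 12/7 + 54) = -45/2, so the C-coordinate is 3/7.

(2/7, 2/7, 3/7)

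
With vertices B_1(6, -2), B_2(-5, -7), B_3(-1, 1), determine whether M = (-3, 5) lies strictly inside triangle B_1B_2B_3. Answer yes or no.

no

Barycentric coordinates of M: (-8/17, -11/34, 61/34).
The three coordinates are negative, negative, positive; a point is interior exactly when all three are positive.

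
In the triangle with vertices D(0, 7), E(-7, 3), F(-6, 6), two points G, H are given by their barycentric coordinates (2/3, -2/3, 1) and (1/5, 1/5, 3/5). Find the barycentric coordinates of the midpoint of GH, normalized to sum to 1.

Since both coordinate triples sum to 1, the midpoint's barycentrics are the componentwise average.
(2/3+1/5)/2 = 13/30; similarly -7/30 and 4/5.

(13/30, -7/30, 4/5)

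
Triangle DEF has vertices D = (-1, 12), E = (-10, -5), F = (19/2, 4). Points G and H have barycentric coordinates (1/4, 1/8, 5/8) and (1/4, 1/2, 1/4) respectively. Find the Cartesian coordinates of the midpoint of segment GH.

(25/32, 51/16)

Barycentric coordinates of the midpoint are the average: (1/4, 5/16, 7/16).
Converting: (1/4)·D + (5/16)·E + (7/16)·F = (25/32, 51/16).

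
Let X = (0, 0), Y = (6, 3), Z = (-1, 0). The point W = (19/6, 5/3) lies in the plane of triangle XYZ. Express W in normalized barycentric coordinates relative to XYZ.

Signed area of the reference triangle: [XYZ] = ½·(0·(3−0) + 6·(0−0) + (-1)·(0−3)) = ½·(0 + 0 + 3) = 3/2.
[WYZ] = ½·((19/6)·(3−0) + 6·(0−(5/3)) + (-1)·(5/3−3)) = ½·(19/2 − 10 + 4/3) = 5/12, so the X-coordinate is (5/12)/(3/2) = 5/18.
[XWZ] = ½·(0·(5/3−0) + (19/6)·(0−0) + (-1)·(0−(5/3))) = ½·(0 + 0 + 5/3) = 5/6, so the Y-coordinate is 5/9.
[XYW] = ½·(0·(3−(5/3)) + 6·(5/3−0) + (19/6)·(0−3)) = ½·(0 + 10 − 19/2) = 1/4, so the Z-coordinate is 1/6.
Check: 5/18 + 5/9 + 1/6 = 1.

(5/18, 5/9, 1/6)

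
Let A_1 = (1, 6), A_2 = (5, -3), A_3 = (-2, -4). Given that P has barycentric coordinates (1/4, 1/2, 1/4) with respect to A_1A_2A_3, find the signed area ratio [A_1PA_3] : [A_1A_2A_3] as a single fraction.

The signed ratio [A_1PA_3]/[A_1A_2A_3] equals the barycentric coordinate of P at vertex A_2, which is 1/2.

1/2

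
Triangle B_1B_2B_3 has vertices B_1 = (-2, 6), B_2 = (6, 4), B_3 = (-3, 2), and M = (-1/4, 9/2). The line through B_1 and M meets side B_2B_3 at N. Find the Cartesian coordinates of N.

Barycentric coordinates of M with respect to B_1B_2B_3: (1/2, 1/4, 1/4).
On side B_2B_3 the B_1-coordinate is zero; dropping M's B_1-weight 1/2 and renormalizing the remaining 1/4 : 1/4 gives weights 1/2, 1/2 on B_2, B_3.
N = (1/2)·(6, 4) + (1/2)·(-3, 2) = (3/2, 3).

(3/2, 3)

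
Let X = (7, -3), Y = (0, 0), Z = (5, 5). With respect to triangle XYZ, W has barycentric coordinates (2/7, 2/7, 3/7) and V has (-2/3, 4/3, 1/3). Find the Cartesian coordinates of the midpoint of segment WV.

Barycentric coordinates of the midpoint are the average: (-4/21, 17/21, 8/21).
Converting: (-4/21)·X + (17/21)·Y + (8/21)·Z = (4/7, 52/21).

(4/7, 52/21)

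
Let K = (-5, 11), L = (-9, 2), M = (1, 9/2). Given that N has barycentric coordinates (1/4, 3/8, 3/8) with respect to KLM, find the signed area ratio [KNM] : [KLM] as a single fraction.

3/8

The signed ratio [KNM]/[KLM] equals the barycentric coordinate of N at vertex L, which is 3/8.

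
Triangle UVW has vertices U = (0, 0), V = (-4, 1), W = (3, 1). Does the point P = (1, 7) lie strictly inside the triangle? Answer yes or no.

Barycentric coordinates of P: (-6, 20/7, 29/7).
The three coordinates are negative, positive, positive; a point is interior exactly when all three are positive.

no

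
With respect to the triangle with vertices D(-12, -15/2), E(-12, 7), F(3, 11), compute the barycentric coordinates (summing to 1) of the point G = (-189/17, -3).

Signed area of the reference triangle: [DEF] = ½·((-12)·(7−11) + (-12)·(11−(-15/2)) + 3·(-15/2−7)) = ½·(48 − 222 − 87/2) = -435/4.
[GEF] = ½·((-189/17)·(7−11) + (-12)·(11−(-3)) + 3·(-3−7)) = ½·(756/17 − 168 − 30) = -1305/17, so the D-coordinate is (-1305/17)/(-435/4) = 12/17.
[DGF] = ½·((-12)·(-3−11) + (-189/17)·(11−(-15/2)) + 3·(-15/2−(-3))) = ½·(168 − 6993/34 − 27/2) = -435/17, so the E-coordinate is 4/17.
[DEG] = ½·((-12)·(7−(-3)) + (-12)·(-3−(-15/2)) + (-189/17)·(-15/2−7)) = ½·(-120 − 54 + 5481/34) = -435/68, so the F-coordinate is 1/17.
Check: 12/17 + 4/17 + 1/17 = 1.

(12/17, 4/17, 1/17)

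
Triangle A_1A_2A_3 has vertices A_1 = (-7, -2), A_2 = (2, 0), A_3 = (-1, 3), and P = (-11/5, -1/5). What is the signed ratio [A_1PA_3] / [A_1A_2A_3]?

2/5

[A_1A_2A_3] = ½·((-7)·(0−3) + 2·(3−(-2)) + (-1)·(-2−0)) = ½·(21 + 10 + 2) = 33/2.
[A_1PA_3] = ½·((-7)·(-1/5−3) + (-11/5)·(3−(-2)) + (-1)·(-2−(-1/5))) = ½·(112/5 − 11 + 9/5) = 33/5, so the ratio is (33/5)/(33/2) = 2/5.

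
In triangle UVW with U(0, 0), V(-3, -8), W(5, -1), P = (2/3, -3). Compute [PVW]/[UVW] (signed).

1/3

[UVW] = ½·(0·(-8−(-1)) + (-3)·(-1−0) + 5·(0−(-8))) = ½·(0 + 3 + 40) = 43/2.
[PVW] = ½·((2/3)·(-8−(-1)) + (-3)·(-1−(-3)) + 5·(-3−(-8))) = ½·(-14/3 − 6 + 25) = 43/6, so the ratio is (43/6)/(43/2) = 1/3.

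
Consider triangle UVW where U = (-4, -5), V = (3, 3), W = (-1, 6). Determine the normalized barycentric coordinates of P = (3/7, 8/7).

(2/7, 4/7, 1/7)

Signed area of the reference triangle: [UVW] = ½·((-4)·(3−6) + 3·(6−(-5)) + (-1)·(-5−3)) = ½·(12 + 33 + 8) = 53/2.
[PVW] = ½·((3/7)·(3−6) + 3·(6−(8/7)) + (-1)·(8/7−3)) = ½·(-9/7 + 102/7 + 13/7) = 53/7, so the U-coordinate is (53/7)/(53/2) = 2/7.
[UPW] = ½·((-4)·(8/7−6) + (3/7)·(6−(-5)) + (-1)·(-5−(8/7))) = ½·(136/7 + 33/7 + 43/7) = 106/7, so the V-coordinate is 4/7.
[UVP] = ½·((-4)·(3−(8/7)) + 3·(8/7−(-5)) + (3/7)·(-5−3)) = ½·(-52/7 + 129/7 − 24/7) = 53/14, so the W-coordinate is 1/7.
Check: 2/7 + 4/7 + 1/7 = 1.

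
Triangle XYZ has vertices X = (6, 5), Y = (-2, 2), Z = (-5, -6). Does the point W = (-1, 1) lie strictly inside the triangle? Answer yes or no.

Barycentric coordinates of W: (1/5, 3/5, 1/5).
The three coordinates are positive, positive, positive; a point is interior exactly when all three are positive.

yes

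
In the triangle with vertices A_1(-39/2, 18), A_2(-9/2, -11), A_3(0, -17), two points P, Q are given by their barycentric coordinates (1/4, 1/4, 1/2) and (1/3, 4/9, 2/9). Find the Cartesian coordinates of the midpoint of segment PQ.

Barycentric coordinates of the midpoint are the average: (7/24, 25/72, 13/36).
Converting: (7/24)·A_1 + (25/72)·A_2 + (13/36)·A_3 = (-29/4, -113/24).

(-29/4, -113/24)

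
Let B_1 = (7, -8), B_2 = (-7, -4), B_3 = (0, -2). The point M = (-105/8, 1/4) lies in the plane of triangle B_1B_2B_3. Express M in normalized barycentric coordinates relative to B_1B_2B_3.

Signed area of the reference triangle: [B_1B_2B_3] = ½·(7·(-4−(-2)) + (-7)·(-2−(-8)) + 0·(-8−(-4))) = ½·(-14 − 42 + 0) = -28.
[MB_2B_3] = ½·((-105/8)·(-4−(-2)) + (-7)·(-2−(1/4)) + 0·(1/4−(-4))) = ½·(105/4 + 63/4 + 0) = 21, so the B_1-coordinate is 21/(-28) = -3/4.
[B_1MB_3] = ½·(7·(1/4−(-2)) + (-105/8)·(-2−(-8)) + 0·(-8−(1/4))) = ½·(63/4 − 315/4 + 0) = -63/2, so the B_2-coordinate is 9/8.
[B_1B_2M] = ½·(7·(-4−(1/4)) + (-7)·(1/4−(-8)) + (-105/8)·(-8−(-4))) = ½·(-119/4 − 231/4 + 105/2) = -35/2, so the B_3-coordinate is 5/8.
Check: -3/4 + 9/8 + 5/8 = 1.

(-3/4, 9/8, 5/8)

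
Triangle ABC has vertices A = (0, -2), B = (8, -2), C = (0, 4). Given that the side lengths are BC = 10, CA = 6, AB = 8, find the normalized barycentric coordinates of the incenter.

The incenter has barycentric coordinates proportional to the opposite side lengths: (10 : 6 : 8).
Normalizing by 10+6+8 = 24 gives (5/12, 1/4, 1/3).

(5/12, 1/4, 1/3)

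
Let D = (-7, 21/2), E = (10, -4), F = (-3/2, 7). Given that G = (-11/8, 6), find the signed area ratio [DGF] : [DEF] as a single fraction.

1/4

[DEF] = ½·((-7)·(-4−7) + 10·(7−(21/2)) + (-3/2)·(21/2−(-4))) = ½·(77 − 35 − 87/4) = 81/8.
[DGF] = ½·((-7)·(6−7) + (-11/8)·(7−(21/2)) + (-3/2)·(21/2−6)) = ½·(7 + 77/16 − 27/4) = 81/32, so the ratio is (81/32)/(81/8) = 1/4.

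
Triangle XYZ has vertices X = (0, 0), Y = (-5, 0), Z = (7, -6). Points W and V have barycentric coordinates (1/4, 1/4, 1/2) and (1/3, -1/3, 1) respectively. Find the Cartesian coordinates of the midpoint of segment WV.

Barycentric coordinates of the midpoint are the average: (7/24, -1/24, 3/4).
Converting: (7/24)·X + (-1/24)·Y + (3/4)·Z = (131/24, -9/2).

(131/24, -9/2)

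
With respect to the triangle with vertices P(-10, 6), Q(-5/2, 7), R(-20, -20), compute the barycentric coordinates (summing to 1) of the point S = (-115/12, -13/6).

(1/6, 1/2, 1/3)

Signed area of the reference triangle: [PQR] = ½·((-10)·(7−(-20)) + (-5/2)·(-20−6) + (-20)·(6−7)) = ½·(-270 + 65 + 20) = -185/2.
[SQR] = ½·((-115/12)·(7−(-20)) + (-5/2)·(-20−(-13/6)) + (-20)·(-13/6−7)) = ½·(-1035/4 + 535/12 + 550/3) = -185/12, so the P-coordinate is (-185/12)/(-185/2) = 1/6.
[PSR] = ½·((-10)·(-13/6−(-20)) + (-115/12)·(-20−6) + (-20)·(6−(-13/6))) = ½·(-535/3 + 1495/6 − 490/3) = -185/4, so the Q-coordinate is 1/2.
[PQS] = ½·((-10)·(7−(-13/6)) + (-5/2)·(-13/6−6) + (-115/12)·(6−7)) = ½·(-275/3 + 245/12 + 115/12) = -185/6, so the R-coordinate is 1/3.
Check: 1/6 + 1/2 + 1/3 = 1.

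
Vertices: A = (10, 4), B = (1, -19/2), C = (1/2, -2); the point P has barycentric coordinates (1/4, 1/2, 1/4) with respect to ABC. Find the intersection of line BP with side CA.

(21/4, 1)

Line BP meets CA where the B-coordinate vanishes; zeroing P's B-weight and renormalizing leaves C, A-weights 1/4 : 1/4 → (1/2, 1/2).
So Q = (1/2)·C + (1/2)·A = (21/4, 1).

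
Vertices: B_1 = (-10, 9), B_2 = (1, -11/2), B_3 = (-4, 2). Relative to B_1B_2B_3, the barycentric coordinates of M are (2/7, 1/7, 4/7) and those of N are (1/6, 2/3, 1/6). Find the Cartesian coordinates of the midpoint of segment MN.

Barycentric coordinates of the midpoint are the average: (19/84, 17/42, 31/84).
Converting: (19/84)·B_1 + (17/42)·B_2 + (31/84)·B_3 = (-10/3, 23/42).

(-10/3, 23/42)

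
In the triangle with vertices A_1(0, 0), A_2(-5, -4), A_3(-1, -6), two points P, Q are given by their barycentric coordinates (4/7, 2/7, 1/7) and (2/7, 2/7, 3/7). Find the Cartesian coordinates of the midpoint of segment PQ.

Barycentric coordinates of the midpoint are the average: (3/7, 2/7, 2/7).
Converting: (3/7)·A_1 + (2/7)·A_2 + (2/7)·A_3 = (-12/7, -20/7).

(-12/7, -20/7)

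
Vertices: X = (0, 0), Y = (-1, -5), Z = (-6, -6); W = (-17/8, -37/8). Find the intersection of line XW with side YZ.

Barycentric coordinates of W with respect to XYZ: (1/8, 5/8, 1/4).
On side YZ the X-coordinate is zero; dropping W's X-weight 1/8 and renormalizing the remaining 5/8 : 1/4 gives weights 5/7, 2/7 on Y, Z.
V = (5/7)·(-1, -5) + (2/7)·(-6, -6) = (-17/7, -37/7).

(-17/7, -37/7)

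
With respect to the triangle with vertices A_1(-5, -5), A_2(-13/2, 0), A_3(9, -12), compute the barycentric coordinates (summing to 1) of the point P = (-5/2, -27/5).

Signed area of the reference triangle: [A_1A_2A_3] = ½·((-5)·(0−(-12)) + (-13/2)·(-12−(-5)) + 9·(-5−0)) = ½·(-60 + 91/2 − 45) = -119/4.
[PA_2A_3] = ½·((-5/2)·(0−(-12)) + (-13/2)·(-12−(-27/5)) + 9·(-27/5−0)) = ½·(-30 + 429/10 − 243/5) = -357/20, so the A_1-coordinate is (-357/20)/(-119/4) = 3/5.
[A_1PA_3] = ½·((-5)·(-27/5−(-12)) + (-5/2)·(-12−(-5)) + 9·(-5−(-27/5))) = ½·(-33 + 35/2 + 18/5) = -119/20, so the A_2-coordinate is 1/5.
[A_1A_2P] = ½·((-5)·(0−(-27/5)) + (-13/2)·(-27/5−(-5)) + (-5/2)·(-5−0)) = ½·(-27 + 13/5 + 25/2) = -119/20, so the A_3-coordinate is 1/5.

(3/5, 1/5, 1/5)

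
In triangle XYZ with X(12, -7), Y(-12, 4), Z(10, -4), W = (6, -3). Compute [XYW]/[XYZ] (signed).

3/5

[XYZ] = ½·(12·(4−(-4)) + (-12)·(-4−(-7)) + 10·(-7−4)) = ½·(96 − 36 − 110) = -25.
[XYW] = ½·(12·(4−(-3)) + (-12)·(-3−(-7)) + 6·(-7−4)) = ½·(84 − 48 − 66) = -15, so the ratio is (-15)/(-25) = 3/5.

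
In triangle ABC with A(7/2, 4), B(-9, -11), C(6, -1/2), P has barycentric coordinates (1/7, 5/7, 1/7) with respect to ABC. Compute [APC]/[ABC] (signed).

The signed ratio [APC]/[ABC] equals the barycentric coordinate of P at vertex B, which is 5/7.

5/7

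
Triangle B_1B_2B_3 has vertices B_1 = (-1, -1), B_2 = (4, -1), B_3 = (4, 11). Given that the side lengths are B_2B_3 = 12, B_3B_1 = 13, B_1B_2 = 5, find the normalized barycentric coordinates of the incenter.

The incenter has barycentric coordinates proportional to the opposite side lengths: (12 : 13 : 5).
Normalizing by 12+13+5 = 30 gives (2/5, 13/30, 1/6).

(2/5, 13/30, 1/6)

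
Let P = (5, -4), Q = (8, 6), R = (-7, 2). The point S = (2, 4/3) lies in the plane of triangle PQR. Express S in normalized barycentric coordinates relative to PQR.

(1/3, 1/3, 1/3)

Signed area of the reference triangle: [PQR] = ½·(5·(6−2) + 8·(2−(-4)) + (-7)·(-4−6)) = ½·(20 + 48 + 70) = 69.
[SQR] = ½·(2·(6−2) + 8·(2−(4/3)) + (-7)·(4/3−6)) = ½·(8 + 16/3 + 98/3) = 23, so the P-coordinate is 23/69 = 1/3.
[PSR] = ½·(5·(4/3−2) + 2·(2−(-4)) + (-7)·(-4−(4/3))) = ½·(-10/3 + 12 + 112/3) = 23, so the Q-coordinate is 1/3.
[PQS] = ½·(5·(6−(4/3)) + 8·(4/3−(-4)) + 2·(-4−6)) = ½·(70/3 + 128/3 − 20) = 23, so the R-coordinate is 1/3.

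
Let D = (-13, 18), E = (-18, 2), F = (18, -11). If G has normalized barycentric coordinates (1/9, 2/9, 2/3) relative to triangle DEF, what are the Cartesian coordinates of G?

(59/9, -44/9)

G = (1/9)·D + (2/9)·E + (2/3)·F.
x-coordinate: (1/9)·(-13) + (2/9)·(-18) + (2/3)·18 = 59/9.
y-coordinate: (1/9)·18 + (2/9)·2 + (2/3)·(-11) = -44/9.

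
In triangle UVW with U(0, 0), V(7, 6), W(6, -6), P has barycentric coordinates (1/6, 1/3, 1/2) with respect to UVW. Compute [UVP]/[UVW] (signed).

1/2

The signed ratio [UVP]/[UVW] equals the barycentric coordinate of P at vertex W, which is 1/2.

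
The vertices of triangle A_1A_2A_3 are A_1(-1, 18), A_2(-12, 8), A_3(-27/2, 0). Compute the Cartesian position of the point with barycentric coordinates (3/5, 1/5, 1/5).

(-57/10, 62/5)

P = (3/5)·A_1 + (1/5)·A_2 + (1/5)·A_3.
x-coordinate: (3/5)·(-1) + (1/5)·(-12) + (1/5)·(-27/2) = -57/10.
y-coordinate: (3/5)·18 + (1/5)·8 + (1/5)·0 = 62/5.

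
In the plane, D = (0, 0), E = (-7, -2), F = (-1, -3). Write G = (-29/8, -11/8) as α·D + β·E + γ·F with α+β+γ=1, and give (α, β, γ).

(3/8, 1/2, 1/8)

Signed area of the reference triangle: [DEF] = ½·(0·(-2−(-3)) + (-7)·(-3−0) + (-1)·(0−(-2))) = ½·(0 + 21 − 2) = 19/2.
[GEF] = ½·((-29/8)·(-2−(-3)) + (-7)·(-3−(-11/8)) + (-1)·(-11/8−(-2))) = ½·(-29/8 + 91/8 − 5/8) = 57/16, so the D-coordinate is (57/16)/(19/2) = 3/8.
[DGF] = ½·(0·(-11/8−(-3)) + (-29/8)·(-3−0) + (-1)·(0−(-11/8))) = ½·(0 + 87/8 − 11/8) = 19/4, so the E-coordinate is 1/2.
[DEG] = ½·(0·(-2−(-11/8)) + (-7)·(-11/8−0) + (-29/8)·(0−(-2))) = ½·(0 + 77/8 − 29/4) = 19/16, so the F-coordinate is 1/8.
Check: 3/8 + 1/2 + 1/8 = 1.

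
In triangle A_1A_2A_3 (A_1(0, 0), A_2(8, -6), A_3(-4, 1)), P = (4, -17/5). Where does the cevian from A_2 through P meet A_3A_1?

Barycentric coordinates of P with respect to A_1A_2A_3: (1/5, 3/5, 1/5).
On side A_3A_1 the A_2-coordinate is zero; dropping P's A_2-weight 3/5 and renormalizing the remaining 1/5 : 1/5 gives weights 1/2, 1/2 on A_3, A_1.
Q = (1/2)·(-4, 1) + (1/2)·(0, 0) = (-2, 1/2).

(-2, 1/2)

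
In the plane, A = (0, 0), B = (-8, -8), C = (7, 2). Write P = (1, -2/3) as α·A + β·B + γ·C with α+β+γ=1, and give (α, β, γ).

(1/2, 1/6, 1/3)

Signed area of the reference triangle: [ABC] = ½·(0·(-8−2) + (-8)·(2−0) + 7·(0−(-8))) = ½·(0 − 16 + 56) = 20.
[PBC] = ½·(1·(-8−2) + (-8)·(2−(-2/3)) + 7·(-2/3−(-8))) = ½·(-10 − 64/3 + 154/3) = 10, so the A-coordinate is 10/20 = 1/2.
[APC] = ½·(0·(-2/3−2) + 1·(2−0) + 7·(0−(-2/3))) = ½·(0 + 2 + 14/3) = 10/3, so the B-coordinate is 1/6.
[ABP] = ½·(0·(-8−(-2/3)) + (-8)·(-2/3−0) + 1·(0−(-8))) = ½·(0 + 16/3 + 8) = 20/3, so the C-coordinate is 1/3.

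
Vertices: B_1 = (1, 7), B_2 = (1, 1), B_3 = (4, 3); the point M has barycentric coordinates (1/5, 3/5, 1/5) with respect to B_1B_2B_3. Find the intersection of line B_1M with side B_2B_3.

(7/4, 3/2)

Line B_1M meets B_2B_3 where the B_1-coordinate vanishes; zeroing M's B_1-weight and renormalizing leaves B_2, B_3-weights 3/5 : 1/5 → (3/4, 1/4).
So N = (3/4)·B_2 + (1/4)·B_3 = (7/4, 3/2).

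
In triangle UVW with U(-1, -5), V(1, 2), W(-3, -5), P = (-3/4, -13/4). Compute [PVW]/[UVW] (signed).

[UVW] = ½·((-1)·(2−(-5)) + 1·(-5−(-5)) + (-3)·(-5−2)) = ½·(-7 + 0 + 21) = 7.
[PVW] = ½·((-3/4)·(2−(-5)) + 1·(-5−(-13/4)) + (-3)·(-13/4−2)) = ½·(-21/4 − 7/4 + 63/4) = 35/8, so the ratio is (35/8)/7 = 5/8.

5/8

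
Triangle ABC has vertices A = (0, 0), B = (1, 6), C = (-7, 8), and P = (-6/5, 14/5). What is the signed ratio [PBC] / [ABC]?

3/5

[ABC] = ½·(0·(6−8) + 1·(8−0) + (-7)·(0−6)) = ½·(0 + 8 + 42) = 25.
[PBC] = ½·((-6/5)·(6−8) + 1·(8−(14/5)) + (-7)·(14/5−6)) = ½·(12/5 + 26/5 + 112/5) = 15, so the ratio is 15/25 = 3/5.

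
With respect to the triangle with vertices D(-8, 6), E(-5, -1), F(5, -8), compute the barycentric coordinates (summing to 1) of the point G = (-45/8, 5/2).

Signed area of the reference triangle: [DEF] = ½·((-8)·(-1−(-8)) + (-5)·(-8−6) + 5·(6−(-1))) = ½·(-56 + 70 + 35) = 49/2.
[GEF] = ½·((-45/8)·(-1−(-8)) + (-5)·(-8−(5/2)) + 5·(5/2−(-1))) = ½·(-315/8 + 105/2 + 35/2) = 245/16, so the D-coordinate is (245/16)/(49/2) = 5/8.
[DGF] = ½·((-8)·(5/2−(-8)) + (-45/8)·(-8−6) + 5·(6−(5/2))) = ½·(-84 + 315/4 + 35/2) = 49/8, so the E-coordinate is 1/4.
[DEG] = ½·((-8)·(-1−(5/2)) + (-5)·(5/2−6) + (-45/8)·(6−(-1))) = ½·(28 + 35/2 − 315/8) = 49/16, so the F-coordinate is 1/8.
Check: 5/8 + 1/4 + 1/8 = 1.

(5/8, 1/4, 1/8)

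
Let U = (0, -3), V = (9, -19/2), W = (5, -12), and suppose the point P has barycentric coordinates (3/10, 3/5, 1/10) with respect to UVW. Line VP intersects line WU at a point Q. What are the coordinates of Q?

(5/4, -21/4)

Line VP meets WU where the V-coordinate vanishes; zeroing P's V-weight and renormalizing leaves W, U-weights 1/10 : 3/10 → (1/4, 3/4).
So Q = (1/4)·W + (3/4)·U = (5/4, -21/4).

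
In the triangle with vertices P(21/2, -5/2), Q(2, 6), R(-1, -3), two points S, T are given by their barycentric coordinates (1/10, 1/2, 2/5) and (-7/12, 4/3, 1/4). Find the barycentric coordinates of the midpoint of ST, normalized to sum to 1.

Since both coordinate triples sum to 1, the midpoint's barycentrics are the componentwise average.
(1/10+-7/12)/2 = -29/120; similarly 11/12 and 13/40.

(-29/120, 11/12, 13/40)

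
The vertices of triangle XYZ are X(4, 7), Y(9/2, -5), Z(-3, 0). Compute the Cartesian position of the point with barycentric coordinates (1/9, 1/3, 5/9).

W = (1/9)·X + (1/3)·Y + (5/9)·Z.
x-coordinate: (1/9)·4 + (1/3)·(9/2) + (5/9)·(-3) = 5/18.
y-coordinate: (1/9)·7 + (1/3)·(-5) + (5/9)·0 = -8/9.

(5/18, -8/9)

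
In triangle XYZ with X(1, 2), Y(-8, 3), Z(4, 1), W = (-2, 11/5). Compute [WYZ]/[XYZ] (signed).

[XYZ] = ½·(1·(3−1) + (-8)·(1−2) + 4·(2−3)) = ½·(2 + 8 − 4) = 3.
[WYZ] = ½·((-2)·(3−1) + (-8)·(1−(11/5)) + 4·(11/5−3)) = ½·(-4 + 48/5 − 16/5) = 6/5, so the ratio is (6/5)/3 = 2/5.

2/5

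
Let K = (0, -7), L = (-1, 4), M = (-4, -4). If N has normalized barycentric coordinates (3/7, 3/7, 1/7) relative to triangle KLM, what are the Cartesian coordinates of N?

N = (3/7)·K + (3/7)·L + (1/7)·M.
x-coordinate: (3/7)·0 + (3/7)·(-1) + (1/7)·(-4) = -1.
y-coordinate: (3/7)·(-7) + (3/7)·4 + (1/7)·(-4) = -13/7.

(-1, -13/7)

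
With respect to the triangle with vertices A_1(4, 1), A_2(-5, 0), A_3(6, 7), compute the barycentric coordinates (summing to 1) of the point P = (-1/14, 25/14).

Signed area of the reference triangle: [A_1A_2A_3] = ½·(4·(0−7) + (-5)·(7−1) + 6·(1−0)) = ½·(-28 − 30 + 6) = -26.
[PA_2A_3] = ½·((-1/14)·(0−7) + (-5)·(7−(25/14)) + 6·(25/14−0)) = ½·(1/2 − 365/14 + 75/7) = -52/7, so the A_1-coordinate is (-52/7)/(-26) = 2/7.
[A_1PA_3] = ½·(4·(25/14−7) + (-1/14)·(7−1) + 6·(1−(25/14))) = ½·(-146/7 − 3/7 − 33/7) = -13, so the A_2-coordinate is 1/2.
[A_1A_2P] = ½·(4·(0−(25/14)) + (-5)·(25/14−1) + (-1/14)·(1−0)) = ½·(-50/7 − 55/14 − 1/14) = -39/7, so the A_3-coordinate is 3/14.

(2/7, 1/2, 3/14)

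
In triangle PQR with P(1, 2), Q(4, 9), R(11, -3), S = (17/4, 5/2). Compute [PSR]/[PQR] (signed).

[PQR] = ½·(1·(9−(-3)) + 4·(-3−2) + 11·(2−9)) = ½·(12 − 20 − 77) = -85/2.
[PSR] = ½·(1·(5/2−(-3)) + (17/4)·(-3−2) + 11·(2−(5/2))) = ½·(11/2 − 85/4 − 11/2) = -85/8, so the ratio is (-85/8)/(-85/2) = 1/4.

1/4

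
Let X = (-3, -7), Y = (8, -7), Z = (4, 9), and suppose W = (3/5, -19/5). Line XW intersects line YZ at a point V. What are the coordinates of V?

(6, 1)

Barycentric coordinates of W with respect to XYZ: (3/5, 1/5, 1/5).
On side YZ the X-coordinate is zero; dropping W's X-weight 3/5 and renormalizing the remaining 1/5 : 1/5 gives weights 1/2, 1/2 on Y, Z.
V = (1/2)·(8, -7) + (1/2)·(4, 9) = (6, 1).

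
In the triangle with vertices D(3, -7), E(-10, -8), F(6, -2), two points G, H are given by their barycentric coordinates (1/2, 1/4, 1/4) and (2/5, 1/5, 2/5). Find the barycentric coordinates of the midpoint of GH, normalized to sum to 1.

(9/20, 9/40, 13/40)

Since both coordinate triples sum to 1, the midpoint's barycentrics are the componentwise average.
(1/2+2/5)/2 = 9/20; similarly 9/40 and 13/40.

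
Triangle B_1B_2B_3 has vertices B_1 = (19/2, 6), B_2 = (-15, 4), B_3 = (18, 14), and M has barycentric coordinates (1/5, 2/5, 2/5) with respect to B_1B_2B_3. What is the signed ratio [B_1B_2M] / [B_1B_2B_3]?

The signed ratio [B_1B_2M]/[B_1B_2B_3] equals the barycentric coordinate of M at vertex B_3, which is 2/5.

2/5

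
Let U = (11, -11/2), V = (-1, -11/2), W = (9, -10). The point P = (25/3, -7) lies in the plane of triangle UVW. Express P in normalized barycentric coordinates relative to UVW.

(1/2, 1/6, 1/3)

Signed area of the reference triangle: [UVW] = ½·(11·(-11/2−(-10)) + (-1)·(-10−(-11/2)) + 9·(-11/2−(-11/2))) = ½·(99/2 + 9/2 + 0) = 27.
[PVW] = ½·((25/3)·(-11/2−(-10)) + (-1)·(-10−(-7)) + 9·(-7−(-11/2))) = ½·(75/2 + 3 − 27/2) = 27/2, so the U-coordinate is (27/2)/27 = 1/2.
[UPW] = ½·(11·(-7−(-10)) + (25/3)·(-10−(-11/2)) + 9·(-11/2−(-7))) = ½·(33 − 75/2 + 27/2) = 9/2, so the V-coordinate is 1/6.
[UVP] = ½·(11·(-11/2−(-7)) + (-1)·(-7−(-11/2)) + (25/3)·(-11/2−(-11/2))) = ½·(33/2 + 3/2 + 0) = 9, so the W-coordinate is 1/3.
Check: 1/2 + 1/6 + 1/3 = 1.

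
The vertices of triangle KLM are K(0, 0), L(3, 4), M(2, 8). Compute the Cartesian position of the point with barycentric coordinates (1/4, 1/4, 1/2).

(7/4, 5)

N = (1/4)·K + (1/4)·L + (1/2)·M.
x-coordinate: (1/4)·0 + (1/4)·3 + (1/2)·2 = 7/4.
y-coordinate: (1/4)·0 + (1/4)·4 + (1/2)·8 = 5.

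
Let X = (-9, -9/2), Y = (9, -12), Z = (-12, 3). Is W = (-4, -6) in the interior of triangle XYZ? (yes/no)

Barycentric coordinates of W: (46/75, 22/75, 7/75).
The three coordinates are positive, positive, positive; a point is interior exactly when all three are positive.

yes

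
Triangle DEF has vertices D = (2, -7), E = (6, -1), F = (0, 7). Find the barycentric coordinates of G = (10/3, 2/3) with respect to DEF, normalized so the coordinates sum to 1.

(1/6, 1/2, 1/3)

Signed area of the reference triangle: [DEF] = ½·(2·(-1−7) + 6·(7−(-7)) + 0·(-7−(-1))) = ½·(-16 + 84 + 0) = 34.
[GEF] = ½·((10/3)·(-1−7) + 6·(7−(2/3)) + 0·(2/3−(-1))) = ½·(-80/3 + 38 + 0) = 17/3, so the D-coordinate is (17/3)/34 = 1/6.
[DGF] = ½·(2·(2/3−7) + (10/3)·(7−(-7)) + 0·(-7−(2/3))) = ½·(-38/3 + 140/3 + 0) = 17, so the E-coordinate is 1/2.
[DEG] = ½·(2·(-1−(2/3)) + 6·(2/3−(-7)) + (10/3)·(-7−(-1))) = ½·(-10/3 + 46 − 20) = 34/3, so the F-coordinate is 1/3.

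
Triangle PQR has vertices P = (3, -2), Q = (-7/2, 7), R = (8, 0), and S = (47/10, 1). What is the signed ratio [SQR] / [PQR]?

1/5

[PQR] = ½·(3·(7−0) + (-7/2)·(0−(-2)) + 8·(-2−7)) = ½·(21 − 7 − 72) = -29.
[SQR] = ½·((47/10)·(7−0) + (-7/2)·(0−1) + 8·(1−7)) = ½·(329/10 + 7/2 − 48) = -29/5, so the ratio is (-29/5)/(-29) = 1/5.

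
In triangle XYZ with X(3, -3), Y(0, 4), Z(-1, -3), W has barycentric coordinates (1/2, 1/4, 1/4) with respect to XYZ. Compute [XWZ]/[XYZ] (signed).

1/4

The signed ratio [XWZ]/[XYZ] equals the barycentric coordinate of W at vertex Y, which is 1/4.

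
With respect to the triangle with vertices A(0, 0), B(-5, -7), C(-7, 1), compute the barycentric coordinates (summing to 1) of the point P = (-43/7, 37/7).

(2/7, -4/7, 9/7)

Signed area of the reference triangle: [ABC] = ½·(0·(-7−1) + (-5)·(1−0) + (-7)·(0−(-7))) = ½·(0 − 5 − 49) = -27.
[PBC] = ½·((-43/7)·(-7−1) + (-5)·(1−(37/7)) + (-7)·(37/7−(-7))) = ½·(344/7 + 150/7 − 86) = -54/7, so the A-coordinate is (-54/7)/(-27) = 2/7.
[APC] = ½·(0·(37/7−1) + (-43/7)·(1−0) + (-7)·(0−(37/7))) = ½·(0 − 43/7 + 37) = 108/7, so the B-coordinate is -4/7.
[ABP] = ½·(0·(-7−(37/7)) + (-5)·(37/7−0) + (-43/7)·(0−(-7))) = ½·(0 − 185/7 − 43) = -243/7, so the C-coordinate is 9/7.
Check: 2/7 − 4/7 + 9/7 = 1.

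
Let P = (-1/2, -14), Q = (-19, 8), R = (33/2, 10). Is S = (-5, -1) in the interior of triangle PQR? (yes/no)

yes

Barycentric coordinates of S: (695/1636, 329/818, 283/1636).
The three coordinates are positive, positive, positive; a point is interior exactly when all three are positive.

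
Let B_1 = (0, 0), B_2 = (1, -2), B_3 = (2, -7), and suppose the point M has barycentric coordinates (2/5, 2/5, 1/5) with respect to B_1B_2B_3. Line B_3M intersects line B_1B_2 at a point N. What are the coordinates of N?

(1/2, -1)

Line B_3M meets B_1B_2 where the B_3-coordinate vanishes; zeroing M's B_3-weight and renormalizing leaves B_1, B_2-weights 2/5 : 2/5 → (1/2, 1/2).
So N = (1/2)·B_1 + (1/2)·B_2 = (1/2, -1).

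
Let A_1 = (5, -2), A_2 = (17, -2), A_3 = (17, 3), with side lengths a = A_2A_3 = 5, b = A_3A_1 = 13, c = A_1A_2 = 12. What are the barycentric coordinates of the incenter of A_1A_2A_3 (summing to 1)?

(1/6, 13/30, 2/5)

The incenter has barycentric coordinates proportional to the opposite side lengths: (5 : 13 : 12).
Normalizing by 5+13+12 = 30 gives (1/6, 13/30, 2/5).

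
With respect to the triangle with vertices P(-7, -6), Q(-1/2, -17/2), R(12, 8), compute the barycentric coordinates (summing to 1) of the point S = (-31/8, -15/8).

Signed area of the reference triangle: [PQR] = ½·((-7)·(-17/2−8) + (-1/2)·(8−(-6)) + 12·(-6−(-17/2))) = ½·(231/2 − 7 + 30) = 277/4.
[SQR] = ½·((-31/8)·(-17/2−8) + (-1/2)·(8−(-15/8)) + 12·(-15/8−(-17/2))) = ½·(1023/16 − 79/16 + 159/2) = 277/4, so the P-coordinate is (277/4)/(277/4) = 1.
[PSR] = ½·((-7)·(-15/8−8) + (-31/8)·(8−(-6)) + 12·(-6−(-15/8))) = ½·(553/8 − 217/4 − 99/2) = -277/16, so the Q-coordinate is -1/4.
[PQS] = ½·((-7)·(-17/2−(-15/8)) + (-1/2)·(-15/8−(-6)) + (-31/8)·(-6−(-17/2))) = ½·(371/8 − 33/16 − 155/16) = 277/16, so the R-coordinate is 1/4.

(1, -1/4, 1/4)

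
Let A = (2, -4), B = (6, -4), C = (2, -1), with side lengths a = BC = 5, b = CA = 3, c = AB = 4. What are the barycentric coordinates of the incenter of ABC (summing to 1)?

The incenter has barycentric coordinates proportional to the opposite side lengths: (5 : 3 : 4).
Normalizing by 5+3+4 = 12 gives (5/12, 1/4, 1/3).

(5/12, 1/4, 1/3)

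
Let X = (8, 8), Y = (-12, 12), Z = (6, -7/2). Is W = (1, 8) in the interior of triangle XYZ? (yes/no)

yes

Barycentric coordinates of W: (37/68, 23/68, 2/17).
The three coordinates are positive, positive, positive; a point is interior exactly when all three are positive.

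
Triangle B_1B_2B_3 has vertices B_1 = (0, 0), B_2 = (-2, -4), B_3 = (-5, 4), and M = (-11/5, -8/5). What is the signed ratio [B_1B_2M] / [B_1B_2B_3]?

1/5

[B_1B_2B_3] = ½·(0·(-4−4) + (-2)·(4−0) + (-5)·(0−(-4))) = ½·(0 − 8 − 20) = -14.
[B_1B_2M] = ½·(0·(-4−(-8/5)) + (-2)·(-8/5−0) + (-11/5)·(0−(-4))) = ½·(0 + 16/5 − 44/5) = -14/5, so the ratio is (-14/5)/(-14) = 1/5.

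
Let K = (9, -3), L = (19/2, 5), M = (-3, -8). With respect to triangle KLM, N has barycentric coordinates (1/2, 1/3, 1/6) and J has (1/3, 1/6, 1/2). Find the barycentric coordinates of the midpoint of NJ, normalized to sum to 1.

Since both coordinate triples sum to 1, the midpoint's barycentrics are the componentwise average.
(1/2+1/3)/2 = 5/12; similarly 1/4 and 1/3.

(5/12, 1/4, 1/3)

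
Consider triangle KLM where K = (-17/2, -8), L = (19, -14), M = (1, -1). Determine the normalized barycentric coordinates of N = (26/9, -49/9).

Signed area of the reference triangle: [KLM] = ½·((-17/2)·(-14−(-1)) + 19·(-1−(-8)) + 1·(-8−(-14))) = ½·(221/2 + 133 + 6) = 499/4.
[NLM] = ½·((26/9)·(-14−(-1)) + 19·(-1−(-49/9)) + 1·(-49/9−(-14))) = ½·(-338/9 + 760/9 + 77/9) = 499/18, so the K-coordinate is (499/18)/(499/4) = 2/9.
[KNM] = ½·((-17/2)·(-49/9−(-1)) + (26/9)·(-1−(-8)) + 1·(-8−(-49/9))) = ½·(340/9 + 182/9 − 23/9) = 499/18, so the L-coordinate is 2/9.
[KLN] = ½·((-17/2)·(-14−(-49/9)) + 19·(-49/9−(-8)) + (26/9)·(-8−(-14))) = ½·(1309/18 + 437/9 + 52/3) = 2495/36, so the M-coordinate is 5/9.

(2/9, 2/9, 5/9)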